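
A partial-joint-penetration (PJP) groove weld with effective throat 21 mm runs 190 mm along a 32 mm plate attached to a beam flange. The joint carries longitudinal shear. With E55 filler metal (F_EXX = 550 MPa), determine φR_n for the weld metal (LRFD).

Effective throat (given) t_e = 21 mm.
A_we = 21 × 190 = 3990 mm².
F_nw = 0.6 F_EXX = 330 MPa.
φR_n = 0.75 × 330 × 3990 × 10⁻³ = 987.5 kN.

φR_n ≈ 988 kN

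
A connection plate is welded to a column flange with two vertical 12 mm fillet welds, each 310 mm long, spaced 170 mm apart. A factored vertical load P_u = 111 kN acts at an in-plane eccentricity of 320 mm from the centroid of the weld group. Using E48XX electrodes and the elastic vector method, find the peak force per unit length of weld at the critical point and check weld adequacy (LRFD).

E48XX → F_EXX = 480 MPa.
Total weld length L_w = 620 mm. Treat welds as unit-width lines.
Polar moment about centroid: J = 2[d³/12 + d(b/2)²] = 2[310³/12 + 310×85²] = 9445000 mm³.
Direct shear f_v = P/L_w = 111×10³ / 620 = 179 N/mm (vertical).
Torsion M = P·e = 111×10³ × 320 = 35520000 N·mm.
Critical point at (x, y) = (85, 155) from centroid. f_tx = M·y/J = 582.9 N/mm; f_ty = M·x/J = 319.7 N/mm.
Resultant f_max = √[f_tx² + (f_v + f_ty)²] = √[582.9² + (179 + 319.7)²] = 767.1 N/mm.
Capacity per unit length: φr_n = 0.75 × 0.6 × 480 × (0.707 × 12) = 1833 N/mm.
767.1 ≤ 1833 → adequate.

f_max ≈ 767 N/mm; adequate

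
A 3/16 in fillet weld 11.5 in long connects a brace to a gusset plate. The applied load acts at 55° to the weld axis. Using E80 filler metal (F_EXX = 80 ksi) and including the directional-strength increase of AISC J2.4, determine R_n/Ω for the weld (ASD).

R_n/Ω ≈ 50.1 kip

t_e = 0.707 × 0.1875 = 0.1326 in; A_we = 0.1326 × 11.5 = 1.524 in².
Directional factor: 1.0 + 0.5 sin^1.5(55°) = 1.371.
F_nw = 0.6 × 80 × 1.371 = 65.79 ksi.
R_n/Ω = (65.79 × 1.524) / 2.0 = 50.15 kip.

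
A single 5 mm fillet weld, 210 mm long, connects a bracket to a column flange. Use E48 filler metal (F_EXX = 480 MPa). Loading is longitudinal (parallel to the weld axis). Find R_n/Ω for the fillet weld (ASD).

Effective throat t_e = 0.707 × 5 = 3.535 mm.
Total length L = 210 mm; A_we = 3.535 × 210 = 742.3 mm².
F_nw = 0.6 F_EXX = 0.6 × 480 = 288 MPa.
R_n = 288 × 742.3 × 10⁻³ = 213.8 kN; R_n/Ω = 213.8/2.0 = 106.9 kN.

R_n/Ω ≈ 107 kN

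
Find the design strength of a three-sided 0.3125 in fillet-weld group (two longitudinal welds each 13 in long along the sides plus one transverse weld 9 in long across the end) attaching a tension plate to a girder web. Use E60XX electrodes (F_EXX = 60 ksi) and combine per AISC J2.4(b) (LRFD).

φR_n ≈ 212 kips

t_e = 0.707 × 0.3125 = 0.2209 in.
R_nwl = 0.6 × 60 × 0.2209 × 26 = 206.8 kips (longitudinal, 2 welds).
R_nwt = 0.6 × 60 × 0.2209 × 9 = 71.58 kips (transverse, base value).
(i) R_nwl + R_nwt = 278.4 kips; (ii) 0.85 R_nwl + 1.5 R_nwt = 283.2 kips.
R_n = max = 283.2 kips [governs: (ii)]; φR_n = 212.4 kips.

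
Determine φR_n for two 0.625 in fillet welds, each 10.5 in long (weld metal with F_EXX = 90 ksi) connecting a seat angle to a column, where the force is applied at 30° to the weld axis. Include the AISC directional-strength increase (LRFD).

t_e = 0.707 × 0.625 = 0.4419 in; A_we = 0.4419 × 21 = 9.279 in².
Directional factor: 1.0 + 0.5 sin^1.5(30°) = 1.177.
F_nw = 0.6 × 90 × 1.177 = 63.55 ksi.
φR_n = 0.75 × 63.55 × 9.279 = 442.2 kip.

φR_n ≈ 442 kip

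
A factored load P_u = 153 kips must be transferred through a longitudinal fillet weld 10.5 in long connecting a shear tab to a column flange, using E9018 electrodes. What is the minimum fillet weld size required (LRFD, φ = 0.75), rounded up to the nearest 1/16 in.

w = 9/16 in

E90XX → F_EXX = 90 ksi.
Total weld length L = 10.5 in.
Required throat t_e = P_u / (φ × 0.6 F_EXX × L) = 153 / (0.75 × 0.6 × 90 × 10.5) = 0.3598 in.
Required leg w = t_e / 0.707 = 0.5089 in → use 9/16 in.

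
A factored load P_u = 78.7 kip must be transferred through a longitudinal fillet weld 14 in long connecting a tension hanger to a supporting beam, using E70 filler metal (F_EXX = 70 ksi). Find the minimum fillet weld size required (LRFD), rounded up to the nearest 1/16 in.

Total weld length L = 14 in.
Required throat t_e = P_u / (φ × 0.6 F_EXX × L) = 78.7 / (0.75 × 0.6 × 70 × 14) = 0.1785 in.
Required leg w = t_e / 0.707 = 0.2524 in → use 5/16 in.

w = 5/16 in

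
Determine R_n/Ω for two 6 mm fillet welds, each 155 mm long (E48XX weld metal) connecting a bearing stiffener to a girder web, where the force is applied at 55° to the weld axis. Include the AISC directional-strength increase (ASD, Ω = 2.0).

R_n/Ω ≈ 260 kN

E48XX → F_EXX = 480 MPa.
t_e = 0.707 × 6 = 4.242 mm; A_we = 4.242 × 310 = 1315 mm².
Directional factor: 1.0 + 0.5 sin^1.5(55°) = 1.371.
F_nw = 0.6 × 480 × 1.371 = 394.8 MPa.
R_n/Ω = (394.8 × 1315) / 2.0 × 10⁻³ = 259.6 kN.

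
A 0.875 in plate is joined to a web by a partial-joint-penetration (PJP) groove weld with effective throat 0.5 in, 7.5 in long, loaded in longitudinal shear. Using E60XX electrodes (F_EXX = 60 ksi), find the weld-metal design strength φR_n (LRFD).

Effective throat (given) t_e = 0.5 in.
A_we = 0.5 × 7.5 = 3.75 in².
F_nw = 0.6 F_EXX = 36 ksi.
φR_n = 0.75 × 36 × 3.75 = 101.2 kips.

φR_n ≈ 101 kips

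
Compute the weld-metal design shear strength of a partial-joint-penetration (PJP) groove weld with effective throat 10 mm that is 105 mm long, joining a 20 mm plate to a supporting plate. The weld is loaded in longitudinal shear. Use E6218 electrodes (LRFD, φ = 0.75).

φR_n ≈ 293 kN

E62XX → F_EXX = 620 MPa.
Effective throat (given) t_e = 10 mm.
A_we = 10 × 105 = 1050 mm².
F_nw = 0.6 F_EXX = 372 MPa.
φR_n = 0.75 × 372 × 1050 × 10⁻³ = 293 kN.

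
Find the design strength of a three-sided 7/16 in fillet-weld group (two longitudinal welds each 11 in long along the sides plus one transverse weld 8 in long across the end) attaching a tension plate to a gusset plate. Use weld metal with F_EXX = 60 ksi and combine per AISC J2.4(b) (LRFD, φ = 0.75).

φR_n ≈ 256 kip

t_e = 0.707 × 0.4375 = 0.3093 in.
R_nwl = 0.6 × 60 × 0.3093 × 22 = 245 kip (longitudinal, 2 welds).
R_nwt = 0.6 × 60 × 0.3093 × 8 = 89.08 kip (transverse, base value).
(i) R_nwl + R_nwt = 334.1 kip; (ii) 0.85 R_nwl + 1.5 R_nwt = 341.9 kip.
R_n = max = 341.9 kip [governs: (ii)]; φR_n = 256.4 kip.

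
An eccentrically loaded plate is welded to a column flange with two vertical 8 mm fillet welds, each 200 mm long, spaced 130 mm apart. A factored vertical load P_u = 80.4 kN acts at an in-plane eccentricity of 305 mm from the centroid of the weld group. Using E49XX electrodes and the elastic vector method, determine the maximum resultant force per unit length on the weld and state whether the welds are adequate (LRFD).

E49XX → F_EXX = 490 MPa.
Total weld length L_w = 400 mm. Treat welds as unit-width lines.
Polar moment about centroid: J = 2[d³/12 + d(b/2)²] = 2[200³/12 + 200×65²] = 3023000 mm³.
Direct shear f_v = P/L_w = 80.4×10³ / 400 = 201 N/mm (vertical).
Torsion M = P·e = 80.4×10³ × 305 = 24522000 N·mm.
Critical point at (x, y) = (65, 100) from centroid. f_tx = M·y/J = 811.1 N/mm; f_ty = M·x/J = 527.2 N/mm.
Resultant f_max = √[f_tx² + (f_v + f_ty)²] = √[811.1² + (201 + 527.2)²] = 1090 N/mm.
Capacity per unit length: φr_n = 0.75 × 0.6 × 490 × (0.707 × 8) = 1247 N/mm.
1090 ≤ 1247 → adequate.

f_max ≈ 1090 N/mm; adequate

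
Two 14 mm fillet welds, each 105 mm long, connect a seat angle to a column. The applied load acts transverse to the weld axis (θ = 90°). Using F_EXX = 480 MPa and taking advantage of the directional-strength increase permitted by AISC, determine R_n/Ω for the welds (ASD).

t_e = 0.707 × 14 = 9.898 mm; A_we = 9.898 × 210 = 2079 mm².
Directional factor: 1.0 + 0.5 sin^1.5(90°) = 1.5.
F_nw = 0.6 × 480 × 1.5 = 432 MPa.
R_n/Ω = (432 × 2079) / 2.0 × 10⁻³ = 449 kN.

R_n/Ω ≈ 449 kN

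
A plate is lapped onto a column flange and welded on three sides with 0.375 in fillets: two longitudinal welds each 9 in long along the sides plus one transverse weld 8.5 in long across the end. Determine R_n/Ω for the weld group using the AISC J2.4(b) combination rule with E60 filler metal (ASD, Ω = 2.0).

E60XX → F_EXX = 60 ksi.
t_e = 0.707 × 0.375 = 0.2651 in.
R_nwl = 0.6 × 60 × 0.2651 × 18 = 171.8 kips (longitudinal, 2 welds).
R_nwt = 0.6 × 60 × 0.2651 × 8.5 = 81.13 kips (transverse, base value).
(i) R_nwl + R_nwt = 252.9 kips; (ii) 0.85 R_nwl + 1.5 R_nwt = 267.7 kips.
R_n = max = 267.7 kips [governs: (ii)]; R_n/Ω = 133.9 kips.

R_n/Ω ≈ 134 kips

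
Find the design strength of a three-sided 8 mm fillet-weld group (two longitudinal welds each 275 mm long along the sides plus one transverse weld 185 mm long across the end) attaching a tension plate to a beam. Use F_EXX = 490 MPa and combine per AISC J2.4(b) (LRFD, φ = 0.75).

t_e = 0.707 × 8 = 5.656 mm.
R_nwl = 0.6 × 490 × 5.656 × 550 × 10⁻³ = 914.6 kN (longitudinal, 2 welds).
R_nwt = 0.6 × 490 × 5.656 × 185 × 10⁻³ = 307.6 kN (transverse, base value).
(i) R_nwl + R_nwt = 1222 kN; (ii) 0.85 R_nwl + 1.5 R_nwt = 1239 kN.
R_n = max = 1239 kN [governs: (ii)]; φR_n = 929.1 kN.

φR_n ≈ 929 kN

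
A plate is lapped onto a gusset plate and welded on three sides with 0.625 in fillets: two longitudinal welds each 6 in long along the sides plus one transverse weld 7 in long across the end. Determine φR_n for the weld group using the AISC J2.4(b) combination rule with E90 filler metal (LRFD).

E90XX → F_EXX = 90 ksi.
t_e = 0.707 × 0.625 = 0.4419 in.
R_nwl = 0.6 × 90 × 0.4419 × 12 = 286.3 kips (longitudinal, 2 welds).
R_nwt = 0.6 × 90 × 0.4419 × 7 = 167 kips (transverse, base value).
(i) R_nwl + R_nwt = 453.4 kips; (ii) 0.85 R_nwl + 1.5 R_nwt = 493.9 kips.
R_n = max = 493.9 kips [governs: (ii)]; φR_n = 370.4 kips.

φR_n ≈ 370 kips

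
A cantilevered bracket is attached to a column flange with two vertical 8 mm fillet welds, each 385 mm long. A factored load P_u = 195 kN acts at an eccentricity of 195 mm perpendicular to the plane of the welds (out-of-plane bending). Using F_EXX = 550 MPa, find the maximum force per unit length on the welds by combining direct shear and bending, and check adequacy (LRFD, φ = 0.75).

f_max ≈ 810 N/mm; adequate

L_w = 2 × 385 = 770 mm; section modulus (unit throat) S = 2 × L²/6 = 49410 mm².
Direct shear f_v = P/L_w = 195×10³/770 = 253.2 N/mm.
Moment M = P × e = 195×10³ × 195 = 38025000 N·mm; bending f_b = M/S = 769.6 N/mm.
f_max = √(f_v² + f_b²) = √(253.2² + 769.6²) = 810.2 N/mm.
φr_n = 0.75 × 0.6 × 550 × (0.707 × 8) = 1400 N/mm → adequate.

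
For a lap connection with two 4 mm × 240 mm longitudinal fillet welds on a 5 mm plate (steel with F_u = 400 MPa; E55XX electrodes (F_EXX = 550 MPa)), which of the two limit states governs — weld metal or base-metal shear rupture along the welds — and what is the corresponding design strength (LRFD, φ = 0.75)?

t_e = 0.707 × 4 = 2.828 mm; L = 480 mm.
Weld metal: φR_n = 0.75 × 0.6 × 550 × 2.828 × 480 × 10⁻³ = 336 kN.
Base metal (shear rupture): φR_n = 0.75 × 0.6 × 400 × 5 × 480 × 10⁻³ = 432 kN.
Governing: weld metal.

φR_n ≈ 336 kN (weld metal governs)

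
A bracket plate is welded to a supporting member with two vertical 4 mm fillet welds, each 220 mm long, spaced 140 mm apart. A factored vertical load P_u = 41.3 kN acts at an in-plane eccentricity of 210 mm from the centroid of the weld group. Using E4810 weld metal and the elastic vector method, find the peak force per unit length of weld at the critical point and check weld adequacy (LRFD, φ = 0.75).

f_max ≈ 347 N/mm; adequate

E48XX → F_EXX = 480 MPa.
Total weld length L_w = 440 mm. Treat welds as unit-width lines.
Polar moment about centroid: J = 2[d³/12 + d(b/2)²] = 2[220³/12 + 220×70²] = 3931000 mm³.
Direct shear f_v = P/L_w = 41.3×10³ / 440 = 93.86 N/mm (vertical).
Torsion M = P·e = 41.3×10³ × 210 = 8673000 N·mm.
Critical point at (x, y) = (70, 110) from centroid. f_tx = M·y/J = 242.7 N/mm; f_ty = M·x/J = 154.5 N/mm.
Resultant f_max = √[f_tx² + (f_v + f_ty)²] = √[242.7² + (93.86 + 154.5)²] = 347.2 N/mm.
Capacity per unit length: φr_n = 0.75 × 0.6 × 480 × (0.707 × 4) = 610.8 N/mm.
347.2 ≤ 610.8 → adequate.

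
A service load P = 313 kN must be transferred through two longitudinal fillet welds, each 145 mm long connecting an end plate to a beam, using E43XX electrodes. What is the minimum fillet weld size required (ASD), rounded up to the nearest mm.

w = 12 mm

E43XX → F_EXX = 430 MPa.
Total weld length L = 290 mm.
Required throat t_e = P × Ω / (0.6 F_EXX × L) = 313 × 2.0 / (0.6 × 430 × 290 × 10⁻³) = 8.367 mm.
Required leg w = t_e / 0.707 = 11.83 mm → use 12 mm.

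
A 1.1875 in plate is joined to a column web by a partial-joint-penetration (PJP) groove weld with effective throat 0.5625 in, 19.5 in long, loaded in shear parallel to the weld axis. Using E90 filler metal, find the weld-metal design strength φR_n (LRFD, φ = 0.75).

φR_n ≈ 444 kip

E90XX → F_EXX = 90 ksi.
Effective throat (given) t_e = 0.5625 in.
A_we = 0.5625 × 19.5 = 10.97 in².
F_nw = 0.6 F_EXX = 54 ksi.
φR_n = 0.75 × 54 × 10.97 = 444.2 kip.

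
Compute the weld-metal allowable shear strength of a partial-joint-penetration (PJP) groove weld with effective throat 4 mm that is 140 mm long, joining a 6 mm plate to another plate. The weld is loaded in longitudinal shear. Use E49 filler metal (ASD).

R_n/Ω ≈ 82.3 kN

E49XX → F_EXX = 490 MPa.
Effective throat (given) t_e = 4 mm.
A_we = 4 × 140 = 560 mm².
F_nw = 0.6 F_EXX = 294 MPa.
R_n/Ω = (294 × 560) / 2.0 × 10⁻³ = 82.32 kN.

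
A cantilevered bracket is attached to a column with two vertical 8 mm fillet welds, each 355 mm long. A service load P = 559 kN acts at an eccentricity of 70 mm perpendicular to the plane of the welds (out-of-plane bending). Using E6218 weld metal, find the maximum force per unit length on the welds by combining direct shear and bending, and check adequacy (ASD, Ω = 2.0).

E62XX → F_EXX = 620 MPa.
L_w = 2 × 355 = 710 mm; section modulus (unit throat) S = 2 × L²/6 = 42010 mm².
Direct shear f_v = P/L_w = 559×10³/710 = 787.3 N/mm.
Moment M = P × e = 559×10³ × 70 = 39130000 N·mm; bending f_b = M/S = 931.5 N/mm.
f_max = √(f_v² + f_b²) = √(787.3² + 931.5²) = 1220 N/mm.
r_n/Ω = (1/2.0) × 0.6 × 620 × (0.707 × 8) = 1052 N/mm → NOT adequate.

f_max ≈ 1220 N/mm; NOT adequate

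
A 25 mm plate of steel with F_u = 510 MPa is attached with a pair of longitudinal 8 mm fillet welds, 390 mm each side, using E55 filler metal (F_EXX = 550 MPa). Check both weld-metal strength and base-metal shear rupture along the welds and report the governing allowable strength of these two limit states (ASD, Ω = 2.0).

R_n/Ω ≈ 728 kN (weld metal governs)

t_e = 0.707 × 8 = 5.656 mm; L = 780 mm.
Weld metal: R_n/Ω = (1/2.0) × 0.6 × 550 × 5.656 × 780 × 10⁻³ = 727.9 kN.
Base metal (shear rupture): R_n/Ω = (1/2.0) × 0.6 × 510 × 25 × 780 × 10⁻³ = 2984 kN.
Governing: weld metal.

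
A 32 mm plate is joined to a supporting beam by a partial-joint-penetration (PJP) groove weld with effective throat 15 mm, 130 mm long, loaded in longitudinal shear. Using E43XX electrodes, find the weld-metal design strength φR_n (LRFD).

E43XX → F_EXX = 430 MPa.
Effective throat (given) t_e = 15 mm.
A_we = 15 × 130 = 1950 mm².
F_nw = 0.6 F_EXX = 258 MPa.
φR_n = 0.75 × 258 × 1950 × 10⁻³ = 377.3 kN.

φR_n ≈ 377 kN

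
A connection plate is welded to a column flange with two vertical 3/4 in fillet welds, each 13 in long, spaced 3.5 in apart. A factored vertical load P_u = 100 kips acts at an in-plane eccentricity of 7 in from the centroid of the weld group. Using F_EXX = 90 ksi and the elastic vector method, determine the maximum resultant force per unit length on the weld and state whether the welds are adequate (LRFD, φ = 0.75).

f_max ≈ 12.2 kip/in; adequate

Total weld length L_w = 26 in. Treat welds as unit-width lines.
Polar moment about centroid: J = 2[d³/12 + d(b/2)²] = 2[13³/12 + 13×1.75²] = 445.8 in³.
Direct shear f_v = P/L_w = 100 / 26 = 3.846 kip/in (vertical).
Torsion M = P·e = 100 × 7 = 700 kip·in.
Critical point at (x, y) = (1.75, 6.5) from centroid. f_tx = M·y/J = 10.21 kip/in; f_ty = M·x/J = 2.748 kip/in.
Resultant f_max = √[f_tx² + (f_v + f_ty)²] = √[10.21² + (3.846 + 2.748)²] = 12.15 kip/in.
Capacity per unit length: φr_n = 0.75 × 0.6 × 90 × (0.707 × 0.75) = 21.48 kip/in.
12.15 ≤ 21.48 → adequate.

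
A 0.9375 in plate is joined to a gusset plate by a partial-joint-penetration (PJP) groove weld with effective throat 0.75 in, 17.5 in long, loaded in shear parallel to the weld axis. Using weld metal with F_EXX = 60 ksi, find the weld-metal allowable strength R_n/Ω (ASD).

R_n/Ω ≈ 236 kip

Effective throat (given) t_e = 0.75 in.
A_we = 0.75 × 17.5 = 13.12 in².
F_nw = 0.6 F_EXX = 36 ksi.
R_n/Ω = (36 × 13.12) / 2.0 = 236.2 kip.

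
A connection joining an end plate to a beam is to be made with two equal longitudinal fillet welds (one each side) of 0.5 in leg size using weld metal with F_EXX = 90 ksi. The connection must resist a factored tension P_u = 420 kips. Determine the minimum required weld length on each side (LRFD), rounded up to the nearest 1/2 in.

Throat t_e = 0.707 × 0.5 = 0.3535 in.
φr_n = 0.75 × 0.6 × 90 × 0.3535 = 14.32 kips/in.
L_req = P_u / φr_n = 420 / 14.32 = 29.34 in total.
Per side: 29.34 / 2 = 14.67 in.
Round up → use L = 15 in on each side.

L = 15 in on each side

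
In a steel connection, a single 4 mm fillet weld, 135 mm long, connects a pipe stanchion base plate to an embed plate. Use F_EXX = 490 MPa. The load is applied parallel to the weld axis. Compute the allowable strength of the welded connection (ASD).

R_n/Ω ≈ 56.1 kN

Effective throat t_e = 0.707 × 4 = 2.828 mm.
Total length L = 135 mm; A_we = 2.828 × 135 = 381.8 mm².
F_nw = 0.6 F_EXX = 0.6 × 490 = 294 MPa.
R_n = 294 × 381.8 × 10⁻³ = 112.2 kN; R_n/Ω = 112.2/2.0 = 56.12 kN.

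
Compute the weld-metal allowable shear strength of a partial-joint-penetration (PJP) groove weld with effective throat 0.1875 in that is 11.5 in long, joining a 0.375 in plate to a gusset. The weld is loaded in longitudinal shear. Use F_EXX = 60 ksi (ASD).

Effective throat (given) t_e = 0.1875 in.
A_we = 0.1875 × 11.5 = 2.156 in².
F_nw = 0.6 F_EXX = 36 ksi.
R_n/Ω = (36 × 2.156) / 2.0 = 38.81 kips.

R_n/Ω ≈ 38.8 kips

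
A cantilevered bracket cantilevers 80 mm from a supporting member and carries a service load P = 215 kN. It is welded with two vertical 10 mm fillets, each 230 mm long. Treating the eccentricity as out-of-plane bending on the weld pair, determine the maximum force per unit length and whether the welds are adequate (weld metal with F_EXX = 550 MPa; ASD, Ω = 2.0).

f_max ≈ 1080 N/mm; adequate

L_w = 2 × 230 = 460 mm; section modulus (unit throat) S = 2 × L²/6 = 17630 mm².
Direct shear f_v = P/L_w = 215×10³/460 = 467.4 N/mm.
Moment M = P × e = 215×10³ × 80 = 17200000 N·mm; bending f_b = M/S = 975.4 N/mm.
f_max = √(f_v² + f_b²) = √(467.4² + 975.4²) = 1082 N/mm.
r_n/Ω = (1/2.0) × 0.6 × 550 × (0.707 × 10) = 1167 N/mm → adequate.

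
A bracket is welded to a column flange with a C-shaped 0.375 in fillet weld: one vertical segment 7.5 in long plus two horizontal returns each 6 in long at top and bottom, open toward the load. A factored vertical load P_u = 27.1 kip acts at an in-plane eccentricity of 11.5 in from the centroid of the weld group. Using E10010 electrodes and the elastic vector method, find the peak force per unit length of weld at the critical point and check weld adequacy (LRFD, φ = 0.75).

f_max ≈ 7.29 kip/in; adequate

E100XX → F_EXX = 100 ksi.
Total weld length L_w = 19.5 in. Treat welds as unit-width lines.
Centroid: x̄ = 2×6×3 / 19.5 = 1.846 in from the vertical weld.
Polar moment about centroid: J = I_x + I_y = [7.5³/12 + 2×6×3.75²] + [7.5×1.846² + 2(6³/12 + 6×1.154²)] = 281.4 in³.
Direct shear f_v = P/L_w = 27.1 / 19.5 = 1.39 kip/in (vertical).
Torsion M = P·e = 27.1 × 11.5 = 311.65 kip·in.
Critical point at (x, y) = (4.154, 3.75) from centroid. f_tx = M·y/J = 4.152 kip/in; f_ty = M·x/J = 4.6 kip/in.
Resultant f_max = √[f_tx² + (f_v + f_ty)²] = √[4.152² + (1.39 + 4.6)²] = 7.288 kip/in.
Capacity per unit length: φr_n = 0.75 × 0.6 × 100 × (0.707 × 0.375) = 11.93 kip/in.
7.288 ≤ 11.93 → adequate.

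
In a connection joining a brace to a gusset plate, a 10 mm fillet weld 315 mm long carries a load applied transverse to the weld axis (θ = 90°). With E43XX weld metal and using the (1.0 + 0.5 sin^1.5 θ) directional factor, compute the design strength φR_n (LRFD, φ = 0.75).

φR_n ≈ 646 kN

E43XX → F_EXX = 430 MPa.
t_e = 0.707 × 10 = 7.07 mm; A_we = 7.07 × 315 = 2227 mm².
Directional factor: 1.0 + 0.5 sin^1.5(90°) = 1.5.
F_nw = 0.6 × 430 × 1.5 = 387 MPa.
φR_n = 0.75 × 387 × 2227 × 10⁻³ = 646.4 kN.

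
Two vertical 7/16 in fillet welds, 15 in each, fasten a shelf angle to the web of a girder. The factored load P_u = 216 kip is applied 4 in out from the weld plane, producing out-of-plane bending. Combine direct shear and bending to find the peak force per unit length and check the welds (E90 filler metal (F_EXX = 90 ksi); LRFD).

L_w = 2 × 15 = 30 in; section modulus (unit throat) S = 2 × L²/6 = 75 in².
Direct shear f_v = P/L_w = 216/30 = 7.2 kip/in.
Moment M = P × e = 216 × 4 = 864 kip·in; bending f_b = M/S = 11.52 kip/in.
f_max = √(f_v² + f_b²) = √(7.2² + 11.52²) = 13.58 kip/in.
φr_n = 0.75 × 0.6 × 90 × (0.707 × 0.4375) = 12.53 kip/in → NOT adequate.

f_max ≈ 13.6 kip/in; NOT adequate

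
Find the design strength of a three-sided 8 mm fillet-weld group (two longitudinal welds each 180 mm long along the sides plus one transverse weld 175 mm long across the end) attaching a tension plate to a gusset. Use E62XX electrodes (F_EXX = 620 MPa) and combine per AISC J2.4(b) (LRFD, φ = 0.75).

t_e = 0.707 × 8 = 5.656 mm.
R_nwl = 0.6 × 620 × 5.656 × 360 × 10⁻³ = 757.5 kN (longitudinal, 2 welds).
R_nwt = 0.6 × 620 × 5.656 × 175 × 10⁻³ = 368.2 kN (transverse, base value).
(i) R_nwl + R_nwt = 1126 kN; (ii) 0.85 R_nwl + 1.5 R_nwt = 1196 kN.
R_n = max = 1196 kN [governs: (ii)]; φR_n = 897.1 kN.

φR_n ≈ 897 kN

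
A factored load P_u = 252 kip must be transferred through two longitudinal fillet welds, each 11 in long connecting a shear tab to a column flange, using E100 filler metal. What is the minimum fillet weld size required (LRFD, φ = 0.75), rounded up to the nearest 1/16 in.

E100XX → F_EXX = 100 ksi.
Total weld length L = 22 in.
Required throat t_e = P_u / (φ × 0.6 F_EXX × L) = 252 / (0.75 × 0.6 × 100 × 22) = 0.2545 in.
Required leg w = t_e / 0.707 = 0.36 in → use 3/8 in.

w = 3/8 in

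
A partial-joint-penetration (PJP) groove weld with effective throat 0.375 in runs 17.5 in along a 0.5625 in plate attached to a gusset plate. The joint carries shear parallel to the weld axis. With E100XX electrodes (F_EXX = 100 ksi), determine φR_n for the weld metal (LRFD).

φR_n ≈ 295 kip

Effective throat (given) t_e = 0.375 in.
A_we = 0.375 × 17.5 = 6.562 in².
F_nw = 0.6 F_EXX = 60 ksi.
φR_n = 0.75 × 60 × 6.562 = 295.3 kip.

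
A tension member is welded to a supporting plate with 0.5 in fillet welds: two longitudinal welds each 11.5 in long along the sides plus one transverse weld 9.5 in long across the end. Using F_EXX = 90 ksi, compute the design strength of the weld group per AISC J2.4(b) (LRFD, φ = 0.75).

t_e = 0.707 × 0.5 = 0.3535 in.
R_nwl = 0.6 × 90 × 0.3535 × 23 = 439 kip (longitudinal, 2 welds).
R_nwt = 0.6 × 90 × 0.3535 × 9.5 = 181.3 kip (transverse, base value).
(i) R_nwl + R_nwt = 620.4 kip; (ii) 0.85 R_nwl + 1.5 R_nwt = 645.2 kip.
R_n = max = 645.2 kip [governs: (ii)]; φR_n = 483.9 kip.

φR_n ≈ 484 kip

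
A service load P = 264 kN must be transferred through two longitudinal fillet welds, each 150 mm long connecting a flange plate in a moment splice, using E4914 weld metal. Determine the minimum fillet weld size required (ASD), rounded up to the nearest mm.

w = 9 mm

E49XX → F_EXX = 490 MPa.
Total weld length L = 300 mm.
Required throat t_e = P × Ω / (0.6 F_EXX × L) = 264 × 2.0 / (0.6 × 490 × 300 × 10⁻³) = 5.986 mm.
Required leg w = t_e / 0.707 = 8.467 mm → use 9 mm.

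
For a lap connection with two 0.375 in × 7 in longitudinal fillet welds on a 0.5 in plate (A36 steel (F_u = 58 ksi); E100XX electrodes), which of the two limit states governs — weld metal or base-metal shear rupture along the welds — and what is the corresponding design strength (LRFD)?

E100XX → F_EXX = 100 ksi.
t_e = 0.707 × 0.375 = 0.2651 in; L = 14 in.
Weld metal: φR_n = 0.75 × 0.6 × 100 × 0.2651 × 14 = 167 kip.
Base metal (shear rupture): φR_n = 0.75 × 0.6 × 58 × 0.5 × 14 = 182.7 kip.
Governing: weld metal.

φR_n ≈ 167 kip (weld metal governs)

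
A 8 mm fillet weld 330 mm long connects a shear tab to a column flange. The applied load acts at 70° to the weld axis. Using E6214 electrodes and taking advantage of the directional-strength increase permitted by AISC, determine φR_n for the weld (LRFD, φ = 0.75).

φR_n ≈ 758 kN

E62XX → F_EXX = 620 MPa.
t_e = 0.707 × 8 = 5.656 mm; A_we = 5.656 × 330 = 1866 mm².
Directional factor: 1.0 + 0.5 sin^1.5(70°) = 1.455.
F_nw = 0.6 × 620 × 1.455 = 541.4 MPa.
φR_n = 0.75 × 541.4 × 1866 × 10⁻³ = 757.9 kN.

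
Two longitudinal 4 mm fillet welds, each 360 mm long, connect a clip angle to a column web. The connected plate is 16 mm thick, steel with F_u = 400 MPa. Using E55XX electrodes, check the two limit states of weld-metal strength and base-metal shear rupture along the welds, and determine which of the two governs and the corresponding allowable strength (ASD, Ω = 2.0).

R_n/Ω ≈ 336 kN (weld metal governs)

E55XX → F_EXX = 550 MPa.
t_e = 0.707 × 4 = 2.828 mm; L = 720 mm.
Weld metal: R_n/Ω = (1/2.0) × 0.6 × 550 × 2.828 × 720 × 10⁻³ = 336 kN.
Base metal (shear rupture): R_n/Ω = (1/2.0) × 0.6 × 400 × 16 × 720 × 10⁻³ = 1382 kN.
Governing: weld metal.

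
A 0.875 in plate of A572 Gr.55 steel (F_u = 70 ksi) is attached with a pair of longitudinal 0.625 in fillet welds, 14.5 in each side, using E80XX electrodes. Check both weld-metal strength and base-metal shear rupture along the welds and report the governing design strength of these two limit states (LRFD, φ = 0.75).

E80XX → F_EXX = 80 ksi.
t_e = 0.707 × 0.625 = 0.4419 in; L = 29 in.
Weld metal: φR_n = 0.75 × 0.6 × 80 × 0.4419 × 29 = 461.3 kips.
Base metal (shear rupture): φR_n = 0.75 × 0.6 × 70 × 0.875 × 29 = 799.3 kips.
Governing: weld metal.

φR_n ≈ 461 kips (weld metal governs)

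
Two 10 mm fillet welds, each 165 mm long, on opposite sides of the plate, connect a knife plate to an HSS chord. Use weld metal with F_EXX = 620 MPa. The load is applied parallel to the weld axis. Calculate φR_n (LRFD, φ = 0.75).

Effective throat t_e = 0.707 × 10 = 7.07 mm.
Total length L = 330 mm; A_we = 7.07 × 330 = 2333 mm².
F_nw = 0.6 F_EXX = 0.6 × 620 = 372 MPa.
φR_n = 0.75 × 372 × 2333 × 10⁻³ = 650.9 kN.

φR_n ≈ 651 kN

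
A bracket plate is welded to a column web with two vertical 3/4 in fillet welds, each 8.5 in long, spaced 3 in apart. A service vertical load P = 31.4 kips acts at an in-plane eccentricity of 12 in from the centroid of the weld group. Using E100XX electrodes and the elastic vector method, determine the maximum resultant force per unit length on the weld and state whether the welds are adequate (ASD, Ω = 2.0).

E100XX → F_EXX = 100 ksi.
Total weld length L_w = 17 in. Treat welds as unit-width lines.
Polar moment about centroid: J = 2[d³/12 + d(b/2)²] = 2[8.5³/12 + 8.5×1.5²] = 140.6 in³.
Direct shear f_v = P/L_w = 31.4 / 17 = 1.847 kip/in (vertical).
Torsion M = P·e = 31.4 × 12 = 376.8 kip·in.
Critical point at (x, y) = (1.5, 4.25) from centroid. f_tx = M·y/J = 11.39 kip/in; f_ty = M·x/J = 4.02 kip/in.
Resultant f_max = √[f_tx² + (f_v + f_ty)²] = √[11.39² + (1.847 + 4.02)²] = 12.81 kip/in.
Capacity per unit length: r_n/Ω = (1/2.0) × 0.6 × 100 × (0.707 × 0.75) = 15.91 kip/in.
12.81 ≤ 15.91 → adequate.

f_max ≈ 12.8 kip/in; adequate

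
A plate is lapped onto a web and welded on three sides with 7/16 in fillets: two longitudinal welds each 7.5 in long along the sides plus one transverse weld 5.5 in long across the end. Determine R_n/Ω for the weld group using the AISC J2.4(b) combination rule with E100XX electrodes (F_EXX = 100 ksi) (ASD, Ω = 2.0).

R_n/Ω ≈ 195 kips

t_e = 0.707 × 0.4375 = 0.3093 in.
R_nwl = 0.6 × 100 × 0.3093 × 15 = 278.4 kips (longitudinal, 2 welds).
R_nwt = 0.6 × 100 × 0.3093 × 5.5 = 102.1 kips (transverse, base value).
(i) R_nwl + R_nwt = 380.5 kips; (ii) 0.85 R_nwl + 1.5 R_nwt = 389.7 kips.
R_n = max = 389.7 kips [governs: (ii)]; R_n/Ω = 194.9 kips.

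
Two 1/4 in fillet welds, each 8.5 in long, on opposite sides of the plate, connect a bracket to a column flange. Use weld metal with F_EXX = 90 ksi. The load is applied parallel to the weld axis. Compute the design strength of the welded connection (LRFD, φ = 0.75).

Effective throat t_e = 0.707 × 0.25 = 0.1767 in.
Total length L = 17 in; A_we = 0.1767 × 17 = 3.005 in².
F_nw = 0.6 F_EXX = 0.6 × 90 = 54 ksi.
φR_n = 0.75 × 54 × 3.005 = 121.7 kip.

φR_n ≈ 122 kip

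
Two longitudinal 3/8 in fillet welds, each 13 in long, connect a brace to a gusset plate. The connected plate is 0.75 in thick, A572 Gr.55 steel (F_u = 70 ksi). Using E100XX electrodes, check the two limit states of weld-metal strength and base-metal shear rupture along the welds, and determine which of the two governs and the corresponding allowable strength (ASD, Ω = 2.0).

E100XX → F_EXX = 100 ksi.
t_e = 0.707 × 0.375 = 0.2651 in; L = 26 in.
Weld metal: R_n/Ω = (1/2.0) × 0.6 × 100 × 0.2651 × 26 = 206.8 kip.
Base metal (shear rupture): R_n/Ω = (1/2.0) × 0.6 × 70 × 0.75 × 26 = 409.5 kip.
Governing: weld metal.

R_n/Ω ≈ 207 kip (weld metal governs)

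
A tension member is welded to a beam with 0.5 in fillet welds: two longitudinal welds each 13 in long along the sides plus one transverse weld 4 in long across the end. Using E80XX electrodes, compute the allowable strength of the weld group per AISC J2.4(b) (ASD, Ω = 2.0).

R_n/Ω ≈ 255 kips

E80XX → F_EXX = 80 ksi.
t_e = 0.707 × 0.5 = 0.3535 in.
R_nwl = 0.6 × 80 × 0.3535 × 26 = 441.2 kips (longitudinal, 2 welds).
R_nwt = 0.6 × 80 × 0.3535 × 4 = 67.87 kips (transverse, base value).
(i) R_nwl + R_nwt = 509 kips; (ii) 0.85 R_nwl + 1.5 R_nwt = 476.8 kips.
R_n = max = 509 kips [governs: (i)]; R_n/Ω = 254.5 kips.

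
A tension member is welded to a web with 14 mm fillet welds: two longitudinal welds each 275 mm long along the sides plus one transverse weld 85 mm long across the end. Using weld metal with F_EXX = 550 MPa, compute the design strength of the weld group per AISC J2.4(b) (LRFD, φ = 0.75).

t_e = 0.707 × 14 = 9.898 mm.
R_nwl = 0.6 × 550 × 9.898 × 550 × 10⁻³ = 1796 kN (longitudinal, 2 welds).
R_nwt = 0.6 × 550 × 9.898 × 85 × 10⁻³ = 277.6 kN (transverse, base value).
(i) R_nwl + R_nwt = 2074 kN; (ii) 0.85 R_nwl + 1.5 R_nwt = 1943 kN.
R_n = max = 2074 kN [governs: (i)]; φR_n = 1556 kN.

φR_n ≈ 1560 kN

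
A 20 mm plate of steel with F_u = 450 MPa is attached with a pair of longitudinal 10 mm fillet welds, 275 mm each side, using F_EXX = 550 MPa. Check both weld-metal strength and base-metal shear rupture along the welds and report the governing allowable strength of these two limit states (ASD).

R_n/Ω ≈ 642 kN (weld metal governs)

t_e = 0.707 × 10 = 7.07 mm; L = 550 mm.
Weld metal: R_n/Ω = (1/2.0) × 0.6 × 550 × 7.07 × 550 × 10⁻³ = 641.6 kN.
Base metal (shear rupture): R_n/Ω = (1/2.0) × 0.6 × 450 × 20 × 550 × 10⁻³ = 1485 kN.
Governing: weld metal.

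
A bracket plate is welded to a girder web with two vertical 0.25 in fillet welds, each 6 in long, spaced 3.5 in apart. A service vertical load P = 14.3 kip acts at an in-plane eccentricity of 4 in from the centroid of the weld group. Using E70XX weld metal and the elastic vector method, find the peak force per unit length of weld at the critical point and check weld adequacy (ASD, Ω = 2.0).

E70XX → F_EXX = 70 ksi.
Total weld length L_w = 12 in. Treat welds as unit-width lines.
Polar moment about centroid: J = 2[d³/12 + d(b/2)²] = 2[6³/12 + 6×1.75²] = 72.75 in³.
Direct shear f_v = P/L_w = 14.3 / 12 = 1.192 kip/in (vertical).
Torsion M = P·e = 14.3 × 4 = 57.2 kip·in.
Critical point at (x, y) = (1.75, 3) from centroid. f_tx = M·y/J = 2.359 kip/in; f_ty = M·x/J = 1.376 kip/in.
Resultant f_max = √[f_tx² + (f_v + f_ty)²] = √[2.359² + (1.192 + 1.376)²] = 3.487 kip/in.
Capacity per unit length: r_n/Ω = (1/2.0) × 0.6 × 70 × (0.707 × 0.25) = 3.712 kip/in.
3.487 ≤ 3.712 → adequate.

f_max ≈ 3.49 kip/in; adequate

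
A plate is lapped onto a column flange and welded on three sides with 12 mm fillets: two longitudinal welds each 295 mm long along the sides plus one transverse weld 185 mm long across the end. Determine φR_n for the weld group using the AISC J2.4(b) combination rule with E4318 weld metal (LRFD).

E43XX → F_EXX = 430 MPa.
t_e = 0.707 × 12 = 8.484 mm.
R_nwl = 0.6 × 430 × 8.484 × 590 × 10⁻³ = 1291 kN (longitudinal, 2 welds).
R_nwt = 0.6 × 430 × 8.484 × 185 × 10⁻³ = 404.9 kN (transverse, base value).
(i) R_nwl + R_nwt = 1696 kN; (ii) 0.85 R_nwl + 1.5 R_nwt = 1705 kN.
R_n = max = 1705 kN [governs: (ii)]; φR_n = 1279 kN.

φR_n ≈ 1280 kN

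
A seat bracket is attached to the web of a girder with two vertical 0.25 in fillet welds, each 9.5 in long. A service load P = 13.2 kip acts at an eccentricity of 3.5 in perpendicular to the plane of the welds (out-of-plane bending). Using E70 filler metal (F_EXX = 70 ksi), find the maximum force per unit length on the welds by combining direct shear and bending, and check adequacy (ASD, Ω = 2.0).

L_w = 2 × 9.5 = 19 in; section modulus (unit throat) S = 2 × L²/6 = 30.08 in².
Direct shear f_v = P/L_w = 13.2/19 = 0.6947 kip/in.
Moment M = P × e = 13.2 × 3.5 = 46.2 kip·in; bending f_b = M/S = 1.536 kip/in.
f_max = √(f_v² + f_b²) = √(0.6947² + 1.536²) = 1.686 kip/in.
r_n/Ω = (1/2.0) × 0.6 × 70 × (0.707 × 0.25) = 3.712 kip/in → adequate.

f_max ≈ 1.69 kip/in; adequate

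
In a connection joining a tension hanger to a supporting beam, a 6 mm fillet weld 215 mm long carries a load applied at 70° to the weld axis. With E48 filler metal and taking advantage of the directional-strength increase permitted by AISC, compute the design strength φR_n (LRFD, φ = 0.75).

E48XX → F_EXX = 480 MPa.
t_e = 0.707 × 6 = 4.242 mm; A_we = 4.242 × 215 = 912 mm².
Directional factor: 1.0 + 0.5 sin^1.5(70°) = 1.455.
F_nw = 0.6 × 480 × 1.455 = 419.2 MPa.
φR_n = 0.75 × 419.2 × 912 × 10⁻³ = 286.7 kN.

φR_n ≈ 287 kN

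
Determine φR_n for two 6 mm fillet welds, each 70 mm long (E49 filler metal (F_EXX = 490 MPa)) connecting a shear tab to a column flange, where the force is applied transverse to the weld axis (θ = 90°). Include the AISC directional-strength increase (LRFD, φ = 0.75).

t_e = 0.707 × 6 = 4.242 mm; A_we = 4.242 × 140 = 593.9 mm².
Directional factor: 1.0 + 0.5 sin^1.5(90°) = 1.5.
F_nw = 0.6 × 490 × 1.5 = 441 MPa.
φR_n = 0.75 × 441 × 593.9 × 10⁻³ = 196.4 kN.

φR_n ≈ 196 kN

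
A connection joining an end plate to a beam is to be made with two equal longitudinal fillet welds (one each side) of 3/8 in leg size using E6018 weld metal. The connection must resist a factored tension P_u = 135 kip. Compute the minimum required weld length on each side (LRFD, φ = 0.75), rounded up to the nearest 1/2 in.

L = 9.5 in on each side

E60XX → F_EXX = 60 ksi.
Throat t_e = 0.707 × 0.375 = 0.2651 in.
φr_n = 0.75 × 0.6 × 60 × 0.2651 = 7.158 kip/in.
L_req = P_u / φr_n = 135 / 7.158 = 18.86 in total.
Per side: 18.86 / 2 = 9.43 in.
Round up → use L = 9.5 in on each side.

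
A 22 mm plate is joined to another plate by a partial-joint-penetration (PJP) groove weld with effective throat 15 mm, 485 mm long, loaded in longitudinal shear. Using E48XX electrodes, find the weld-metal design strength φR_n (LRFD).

E48XX → F_EXX = 480 MPa.
Effective throat (given) t_e = 15 mm.
A_we = 15 × 485 = 7275 mm².
F_nw = 0.6 F_EXX = 288 MPa.
φR_n = 0.75 × 288 × 7275 × 10⁻³ = 1571 kN.

φR_n ≈ 1570 kN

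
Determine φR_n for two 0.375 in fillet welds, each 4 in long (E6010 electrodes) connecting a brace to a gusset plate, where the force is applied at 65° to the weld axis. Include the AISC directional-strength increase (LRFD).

E60XX → F_EXX = 60 ksi.
t_e = 0.707 × 0.375 = 0.2651 in; A_we = 0.2651 × 8 = 2.121 in².
Directional factor: 1.0 + 0.5 sin^1.5(65°) = 1.431.
F_nw = 0.6 × 60 × 1.431 = 51.53 ksi.
φR_n = 0.75 × 51.53 × 2.121 = 81.97 kip.

φR_n ≈ 82 kip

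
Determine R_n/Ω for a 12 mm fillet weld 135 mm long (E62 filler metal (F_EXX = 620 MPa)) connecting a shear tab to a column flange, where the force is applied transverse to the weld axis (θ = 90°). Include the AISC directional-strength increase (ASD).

t_e = 0.707 × 12 = 8.484 mm; A_we = 8.484 × 135 = 1145 mm².
Directional factor: 1.0 + 0.5 sin^1.5(90°) = 1.5.
F_nw = 0.6 × 620 × 1.5 = 558 MPa.
R_n/Ω = (558 × 1145) / 2.0 × 10⁻³ = 319.5 kN.

R_n/Ω ≈ 320 kN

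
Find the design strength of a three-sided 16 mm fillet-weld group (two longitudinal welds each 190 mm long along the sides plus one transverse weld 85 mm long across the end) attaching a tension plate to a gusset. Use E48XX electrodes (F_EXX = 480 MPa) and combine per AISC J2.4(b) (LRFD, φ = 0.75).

t_e = 0.707 × 16 = 11.31 mm.
R_nwl = 0.6 × 480 × 11.31 × 380 × 10⁻³ = 1238 kN (longitudinal, 2 welds).
R_nwt = 0.6 × 480 × 11.31 × 85 × 10⁻³ = 276.9 kN (transverse, base value).
(i) R_nwl + R_nwt = 1515 kN; (ii) 0.85 R_nwl + 1.5 R_nwt = 1468 kN.
R_n = max = 1515 kN [governs: (i)]; φR_n = 1136 kN.

φR_n ≈ 1140 kN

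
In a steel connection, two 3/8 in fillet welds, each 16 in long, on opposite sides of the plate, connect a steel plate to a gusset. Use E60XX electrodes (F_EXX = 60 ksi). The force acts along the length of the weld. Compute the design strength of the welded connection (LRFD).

φR_n ≈ 229 kip

Effective throat t_e = 0.707 × 0.375 = 0.2651 in.
Total length L = 32 in; A_we = 0.2651 × 32 = 8.484 in².
F_nw = 0.6 F_EXX = 0.6 × 60 = 36 ksi.
φR_n = 0.75 × 36 × 8.484 = 229.1 kip.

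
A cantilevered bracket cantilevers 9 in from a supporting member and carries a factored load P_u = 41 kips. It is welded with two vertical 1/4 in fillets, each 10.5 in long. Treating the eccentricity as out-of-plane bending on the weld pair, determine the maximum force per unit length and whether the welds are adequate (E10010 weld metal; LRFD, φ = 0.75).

E100XX → F_EXX = 100 ksi.
L_w = 2 × 10.5 = 21 in; section modulus (unit throat) S = 2 × L²/6 = 36.75 in².
Direct shear f_v = P/L_w = 41/21 = 1.952 kip/in.
Moment M = P × e = 41 × 9 = 369 kip·in; bending f_b = M/S = 10.04 kip/in.
f_max = √(f_v² + f_b²) = √(1.952² + 10.04²) = 10.23 kip/in.
φr_n = 0.75 × 0.6 × 100 × (0.707 × 0.25) = 7.954 kip/in → NOT adequate.

f_max ≈ 10.2 kip/in; NOT adequate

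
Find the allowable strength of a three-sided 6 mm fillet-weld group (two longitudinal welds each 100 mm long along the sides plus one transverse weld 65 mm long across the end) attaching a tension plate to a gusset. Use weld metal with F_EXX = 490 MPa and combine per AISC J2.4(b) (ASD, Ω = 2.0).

R_n/Ω ≈ 167 kN

t_e = 0.707 × 6 = 4.242 mm.
R_nwl = 0.6 × 490 × 4.242 × 200 × 10⁻³ = 249.4 kN (longitudinal, 2 welds).
R_nwt = 0.6 × 490 × 4.242 × 65 × 10⁻³ = 81.06 kN (transverse, base value).
(i) R_nwl + R_nwt = 330.5 kN; (ii) 0.85 R_nwl + 1.5 R_nwt = 333.6 kN.
R_n = max = 333.6 kN [governs: (ii)]; R_n/Ω = 166.8 kN.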